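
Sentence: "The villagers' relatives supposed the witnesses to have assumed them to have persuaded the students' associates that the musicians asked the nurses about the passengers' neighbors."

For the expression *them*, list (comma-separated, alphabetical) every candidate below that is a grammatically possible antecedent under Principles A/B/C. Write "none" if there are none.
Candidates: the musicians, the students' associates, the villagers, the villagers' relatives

the villagers, the villagers' relatives

*them* is a pronoun; Principle B requires it to be free in its binding domain — the clause headed by 'assumed'.
— the musicians: subject of the clause headed by 'asked'; is c-commanded by the pronoun; coreference would bind this R-expression — blocked (Principle C).
— the students' associates: object of the clause headed by 'persuaded'; is c-commanded by the pronoun; coreference would bind this R-expression — blocked (Principle C).
— the villagers: possessor inside the subject DP of the matrix clause; does not c-command the pronoun — Principle B does not apply; allowed.
— the villagers' relatives: subject of the matrix clause; c-commands the pronoun but lies outside its binding domain — allowed.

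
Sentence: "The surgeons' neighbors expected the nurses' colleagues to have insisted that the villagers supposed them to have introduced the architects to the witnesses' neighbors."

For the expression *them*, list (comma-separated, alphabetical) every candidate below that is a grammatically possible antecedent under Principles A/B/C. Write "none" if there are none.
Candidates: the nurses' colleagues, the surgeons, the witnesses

*them* is a pronoun; Principle B requires it to be free in its binding domain — the clause headed by 'supposed'.
— the nurses' colleagues: subject of the clause headed by 'insisted'; c-commands the pronoun but lies outside its binding domain — allowed.
— the surgeons: possessor inside the subject DP of the matrix clause; does not c-command the pronoun — Principle B does not apply; allowed.
— the witnesses: possessor inside the second object DP of the clause headed by 'introduced'; is c-commanded by the pronoun; coreference would bind this R-expression — blocked (Principle C).

the nurses' colleagues, the surgeons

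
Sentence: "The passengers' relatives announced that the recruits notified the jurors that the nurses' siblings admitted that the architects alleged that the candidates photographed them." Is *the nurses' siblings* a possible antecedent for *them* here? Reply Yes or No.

Yes

*them* is a pronoun; Principle B requires it to be free in its binding domain — the clause headed by 'photographed'.
— the nurses' siblings: subject of the clause headed by 'admitted'; c-commands the pronoun but lies outside its binding domain — allowed.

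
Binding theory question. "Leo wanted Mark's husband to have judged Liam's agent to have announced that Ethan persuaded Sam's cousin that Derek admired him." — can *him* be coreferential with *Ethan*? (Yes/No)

*him* is a pronoun; Principle B requires it to be free in its binding domain — the clause headed by 'admired'.
— Ethan: subject of the clause headed by 'persuaded'; c-commands the pronoun but lies outside its binding domain — allowed.

Yes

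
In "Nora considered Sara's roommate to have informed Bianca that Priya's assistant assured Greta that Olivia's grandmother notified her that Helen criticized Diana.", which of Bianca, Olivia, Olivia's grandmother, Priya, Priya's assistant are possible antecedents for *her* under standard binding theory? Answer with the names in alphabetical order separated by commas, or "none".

*her* is a pronoun; Principle B requires it to be free in its binding domain — the clause headed by 'notified'.
— Bianca: object of the clause headed by 'informed'; c-commands the pronoun but lies outside its binding domain — allowed.
— Olivia: possessor inside the subject DP of the clause headed by 'notified'; does not c-command the pronoun — Principle B does not apply; allowed.
— Olivia's grandmother: subject of the clause headed by 'notified'; c-commands the pronoun within its binding domain — blocked (Principle B).
— Priya: possessor inside the subject DP of the clause headed by 'assured'; does not c-command the pronoun — Principle B does not apply; allowed.
— Priya's assistant: subject of the clause headed by 'assured'; c-commands the pronoun but lies outside its binding domain — allowed.

Bianca, Olivia, Priya, Priya's assistant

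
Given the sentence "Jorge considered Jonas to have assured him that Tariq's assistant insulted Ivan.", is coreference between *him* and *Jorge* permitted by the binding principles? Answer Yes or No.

*him* is a pronoun; Principle B requires it to be free in its binding domain — the clause headed by 'assured'.
— Jorge: subject of the matrix clause; c-commands the pronoun but lies outside its binding domain — allowed.

Yes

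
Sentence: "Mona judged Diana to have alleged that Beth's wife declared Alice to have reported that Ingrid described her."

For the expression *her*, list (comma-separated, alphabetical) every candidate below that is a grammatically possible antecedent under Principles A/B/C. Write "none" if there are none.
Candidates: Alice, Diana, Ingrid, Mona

*her* is a pronoun; Principle B requires it to be free in its binding domain — the clause headed by 'described'.
— Alice: subject of the clause headed by 'reported'; c-commands the pronoun but lies outside its binding domain — allowed.
— Diana: subject of the clause headed by 'alleged'; c-commands the pronoun but lies outside its binding domain — allowed.
— Ingrid: subject of the clause headed by 'described'; c-commands the pronoun within its binding domain — blocked (Principle B).
— Mona: subject of the matrix clause; c-commands the pronoun but lies outside its binding domain — allowed.

Alice, Diana, Mona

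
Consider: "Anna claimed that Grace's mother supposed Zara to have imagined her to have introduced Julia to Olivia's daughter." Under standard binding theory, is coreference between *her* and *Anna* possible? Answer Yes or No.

*Anna* is an R-expression; Principle C requires it to be free (not bound by any c-commanding expression).
— her: subject of the clause headed by 'introduced'; the pronoun does not c-command the R-expression — coreference allowed.

Yes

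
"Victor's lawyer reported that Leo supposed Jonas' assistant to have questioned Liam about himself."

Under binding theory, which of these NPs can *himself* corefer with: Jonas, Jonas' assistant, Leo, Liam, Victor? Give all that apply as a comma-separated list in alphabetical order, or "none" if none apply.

Jonas' assistant, Liam

*himself* is a reflexive; Principle A requires it to be bound within its binding domain — the clause headed by 'questioned'.
— Jonas: possessor inside the subject DP of the clause headed by 'questioned'; does not c-command the reflexive — cannot bind it (Principle A).
— Jonas' assistant: subject of the clause headed by 'questioned'; c-commands the reflexive within its binding domain — allowed (Principle A).
— Leo: subject of the clause headed by 'supposed'; c-commands the reflexive but lies outside its binding domain — cannot bind it (Principle A).
— Liam: object of the clause headed by 'questioned'; c-commands the reflexive within its binding domain — allowed (Principle A).
— Victor: possessor inside the subject DP of the matrix clause; does not c-command the reflexive — cannot bind it (Principle A).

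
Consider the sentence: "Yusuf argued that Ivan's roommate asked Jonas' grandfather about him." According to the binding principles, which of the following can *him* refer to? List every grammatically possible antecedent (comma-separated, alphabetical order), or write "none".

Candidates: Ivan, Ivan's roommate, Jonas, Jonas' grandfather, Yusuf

Ivan, Jonas, Yusuf

*him* is a pronoun; Principle B requires it to be free in its binding domain — the clause headed by 'asked'.
— Ivan: possessor inside the subject DP of the clause headed by 'asked'; does not c-command the pronoun — Principle B does not apply; allowed.
— Ivan's roommate: subject of the clause headed by 'asked'; c-commands the pronoun within its binding domain — blocked (Principle B).
— Jonas: possessor inside the object DP of the clause headed by 'asked'; does not c-command the pronoun — Principle B does not apply; allowed.
— Jonas' grandfather: object of the clause headed by 'asked'; c-commands the pronoun within its binding domain — blocked (Principle B).
— Yusuf: subject of the matrix clause; c-commands the pronoun but lies outside its binding domain — allowed.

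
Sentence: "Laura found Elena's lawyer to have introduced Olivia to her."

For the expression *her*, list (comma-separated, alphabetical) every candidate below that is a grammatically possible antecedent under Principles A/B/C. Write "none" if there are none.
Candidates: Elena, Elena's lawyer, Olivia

Elena

*her* is a pronoun; Principle B requires it to be free in its binding domain — the clause headed by 'introduced'.
— Elena: possessor inside the subject DP of the clause headed by 'introduced'; does not c-command the pronoun — Principle B does not apply; allowed.
— Elena's lawyer: subject of the clause headed by 'introduced'; c-commands the pronoun within its binding domain — blocked (Principle B).
— Olivia: object of the clause headed by 'introduced'; c-commands the pronoun within its binding domain — blocked (Principle B).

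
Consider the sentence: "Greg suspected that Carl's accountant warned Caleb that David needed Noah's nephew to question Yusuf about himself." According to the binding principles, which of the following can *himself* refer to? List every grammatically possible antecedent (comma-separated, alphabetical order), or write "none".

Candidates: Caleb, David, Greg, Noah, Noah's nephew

Noah's nephew

*himself* is a reflexive; Principle A requires it to be bound within its binding domain — the clause headed by 'question'.
— Caleb: object of the clause headed by 'warned'; c-commands the reflexive but lies outside its binding domain — cannot bind it (Principle A).
— David: subject of the clause headed by 'needed'; c-commands the reflexive but lies outside its binding domain — cannot bind it (Principle A).
— Greg: subject of the matrix clause; c-commands the reflexive but lies outside its binding domain — cannot bind it (Principle A).
— Noah: possessor inside the subject DP of the clause headed by 'question'; does not c-command the reflexive — cannot bind it (Principle A).
— Noah's nephew: subject of the clause headed by 'question'; c-commands the reflexive within its binding domain — allowed (Principle A).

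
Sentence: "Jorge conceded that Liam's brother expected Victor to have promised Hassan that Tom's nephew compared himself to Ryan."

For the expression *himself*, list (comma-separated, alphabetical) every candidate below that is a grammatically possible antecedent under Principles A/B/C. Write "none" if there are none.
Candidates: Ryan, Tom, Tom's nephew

*himself* is a reflexive; Principle A requires it to be bound within its binding domain — the clause headed by 'compared'.
— Ryan: second object of the clause headed by 'compared'; does not c-command the reflexive — cannot bind it (Principle A).
— Tom: possessor inside the subject DP of the clause headed by 'compared'; does not c-command the reflexive — cannot bind it (Principle A).
— Tom's nephew: subject of the clause headed by 'compared'; c-commands the reflexive within its binding domain — allowed (Principle A).

Tom's nephew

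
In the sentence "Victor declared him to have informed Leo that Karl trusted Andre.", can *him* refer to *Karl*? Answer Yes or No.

No

*him* is a pronoun; Principle B requires it to be free in its binding domain — the matrix clause.
— Karl: subject of the clause headed by 'trusted'; is c-commanded by the pronoun; coreference would bind this R-expression — blocked (Principle C).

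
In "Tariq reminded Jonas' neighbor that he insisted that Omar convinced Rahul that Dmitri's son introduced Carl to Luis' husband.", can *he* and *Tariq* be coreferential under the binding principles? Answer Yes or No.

Yes

*Tariq* is an R-expression; Principle C requires it to be free (not bound by any c-commanding expression).
— he: subject of the clause headed by 'insisted'; the pronoun does not c-command the R-expression — coreference allowed.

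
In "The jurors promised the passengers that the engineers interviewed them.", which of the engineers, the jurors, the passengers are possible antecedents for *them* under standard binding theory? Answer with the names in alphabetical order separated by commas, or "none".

the jurors, the passengers

*them* is a pronoun; Principle B requires it to be free in its binding domain — the clause headed by 'interviewed'.
— the engineers: subject of the clause headed by 'interviewed'; c-commands the pronoun within its binding domain — blocked (Principle B).
— the jurors: subject of the matrix clause; c-commands the pronoun but lies outside its binding domain — allowed.
— the passengers: object of the matrix clause; c-commands the pronoun but lies outside its binding domain — allowed.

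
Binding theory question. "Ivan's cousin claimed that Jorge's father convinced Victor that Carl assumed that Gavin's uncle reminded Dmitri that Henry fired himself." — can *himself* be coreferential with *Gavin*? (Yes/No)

No

*himself* is a reflexive; Principle A requires it to be bound within its binding domain — the clause headed by 'fired'.
— Gavin: possessor inside the subject DP of the clause headed by 'reminded'; does not c-command the reflexive — cannot bind it (Principle A).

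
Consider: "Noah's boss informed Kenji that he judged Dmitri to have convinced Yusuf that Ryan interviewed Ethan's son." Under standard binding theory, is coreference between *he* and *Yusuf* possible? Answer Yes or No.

*Yusuf* is an R-expression; Principle C requires it to be free (not bound by any c-commanding expression).
— he: subject of the clause headed by 'judged'; the pronoun c-commands the R-expression — coreference blocked (Principle C).

No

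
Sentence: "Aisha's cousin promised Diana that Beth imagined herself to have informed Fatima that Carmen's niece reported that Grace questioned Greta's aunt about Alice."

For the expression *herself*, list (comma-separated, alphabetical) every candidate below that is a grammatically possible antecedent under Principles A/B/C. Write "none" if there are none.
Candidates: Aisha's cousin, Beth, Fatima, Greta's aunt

*herself* is a reflexive; Principle A requires it to be bound within its binding domain — the clause headed by 'imagined'.
— Aisha's cousin: subject of the matrix clause; c-commands the reflexive but lies outside its binding domain — cannot bind it (Principle A).
— Beth: subject of the clause headed by 'imagined'; c-commands the reflexive within its binding domain — allowed (Principle A).
— Fatima: object of the clause headed by 'informed'; does not c-command the reflexive — cannot bind it (Principle A).
— Greta's aunt: object of the clause headed by 'questioned'; does not c-command the reflexive — cannot bind it (Principle A).

Beth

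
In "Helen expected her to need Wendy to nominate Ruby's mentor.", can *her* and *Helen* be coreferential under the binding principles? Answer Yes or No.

*Helen* is an R-expression; Principle C requires it to be free (not bound by any c-commanding expression).
— her: subject of the clause headed by 'need'; the R-expression locally c-commands the pronoun — coreference blocked (Principle B on the pronoun).

No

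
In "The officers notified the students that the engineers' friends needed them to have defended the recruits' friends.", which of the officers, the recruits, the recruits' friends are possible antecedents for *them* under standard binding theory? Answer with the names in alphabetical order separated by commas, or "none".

the officers

*them* is a pronoun; Principle B requires it to be free in its binding domain — the clause headed by 'needed'.
— the officers: subject of the matrix clause; c-commands the pronoun but lies outside its binding domain — allowed.
— the recruits: possessor inside the object DP of the clause headed by 'defended'; is c-commanded by the pronoun; coreference would bind this R-expression — blocked (Principle C).
— the recruits' friends: object of the clause headed by 'defended'; is c-commanded by the pronoun; coreference would bind this R-expression — blocked (Principle C).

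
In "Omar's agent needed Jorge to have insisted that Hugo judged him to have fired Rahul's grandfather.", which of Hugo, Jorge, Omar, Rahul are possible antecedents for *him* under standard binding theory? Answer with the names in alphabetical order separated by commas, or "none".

*him* is a pronoun; Principle B requires it to be free in its binding domain — the clause headed by 'judged'.
— Hugo: subject of the clause headed by 'judged'; c-commands the pronoun within its binding domain — blocked (Principle B).
— Jorge: subject of the clause headed by 'insisted'; c-commands the pronoun but lies outside its binding domain — allowed.
— Omar: possessor inside the subject DP of the matrix clause; does not c-command the pronoun — Principle B does not apply; allowed.
— Rahul: possessor inside the object DP of the clause headed by 'fired'; is c-commanded by the pronoun; coreference would bind this R-expression — blocked (Principle C).

Jorge, Omar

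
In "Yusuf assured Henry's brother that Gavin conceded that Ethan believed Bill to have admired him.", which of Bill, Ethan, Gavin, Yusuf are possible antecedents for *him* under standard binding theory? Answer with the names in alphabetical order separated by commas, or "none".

*him* is a pronoun; Principle B requires it to be free in its binding domain — the clause headed by 'admired'.
— Bill: subject of the clause headed by 'admired'; c-commands the pronoun within its binding domain — blocked (Principle B).
— Ethan: subject of the clause headed by 'believed'; c-commands the pronoun but lies outside its binding domain — allowed.
— Gavin: subject of the clause headed by 'conceded'; c-commands the pronoun but lies outside its binding domain — allowed.
— Yusuf: subject of the matrix clause; c-commands the pronoun but lies outside its binding domain — allowed.

Ethan, Gavin, Yusuf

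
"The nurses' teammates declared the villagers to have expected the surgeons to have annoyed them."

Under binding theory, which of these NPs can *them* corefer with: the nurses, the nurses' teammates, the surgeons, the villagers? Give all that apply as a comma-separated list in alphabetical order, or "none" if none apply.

*them* is a pronoun; Principle B requires it to be free in its binding domain — the clause headed by 'annoyed'.
— the nurses: possessor inside the subject DP of the matrix clause; does not c-command the pronoun — Principle B does not apply; allowed.
— the nurses' teammates: subject of the matrix clause; c-commands the pronoun but lies outside its binding domain — allowed.
— the surgeons: subject of the clause headed by 'annoyed'; c-commands the pronoun within its binding domain — blocked (Principle B).
— the villagers: subject of the clause headed by 'expected'; c-commands the pronoun but lies outside its binding domain — allowed.

the nurses, the nurses' teammates, the villagers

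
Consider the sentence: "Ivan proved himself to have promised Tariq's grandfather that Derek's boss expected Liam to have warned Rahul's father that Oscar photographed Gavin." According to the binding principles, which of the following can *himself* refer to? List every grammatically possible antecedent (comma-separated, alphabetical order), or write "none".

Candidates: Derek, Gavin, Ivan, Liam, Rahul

Ivan

*himself* is a reflexive; Principle A requires it to be bound within its binding domain — the matrix clause.
— Derek: possessor inside the subject DP of the clause headed by 'expected'; does not c-command the reflexive — cannot bind it (Principle A).
— Gavin: object of the clause headed by 'photographed'; does not c-command the reflexive — cannot bind it (Principle A).
— Ivan: subject of the matrix clause; c-commands the reflexive within its binding domain — allowed (Principle A).
— Liam: subject of the clause headed by 'warned'; does not c-command the reflexive — cannot bind it (Principle A).
— Rahul: possessor inside the object DP of the clause headed by 'warned'; does not c-command the reflexive — cannot bind it (Principle A).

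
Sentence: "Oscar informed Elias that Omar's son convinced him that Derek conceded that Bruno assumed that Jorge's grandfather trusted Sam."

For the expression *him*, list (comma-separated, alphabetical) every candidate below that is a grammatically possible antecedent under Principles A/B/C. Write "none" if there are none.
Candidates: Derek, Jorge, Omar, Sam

*him* is a pronoun; Principle B requires it to be free in its binding domain — the clause headed by 'convinced'.
— Derek: subject of the clause headed by 'conceded'; is c-commanded by the pronoun; coreference would bind this R-expression — blocked (Principle C).
— Jorge: possessor inside the subject DP of the clause headed by 'trusted'; is c-commanded by the pronoun; coreference would bind this R-expression — blocked (Principle C).
— Omar: possessor inside the subject DP of the clause headed by 'convinced'; does not c-command the pronoun — Principle B does not apply; allowed.
— Sam: object of the clause headed by 'trusted'; is c-commanded by the pronoun; coreference would bind this R-expression — blocked (Principle C).

Omar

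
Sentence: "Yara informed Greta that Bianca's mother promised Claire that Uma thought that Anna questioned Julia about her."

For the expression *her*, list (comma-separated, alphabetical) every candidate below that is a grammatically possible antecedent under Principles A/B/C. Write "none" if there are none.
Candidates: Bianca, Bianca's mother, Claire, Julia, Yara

*her* is a pronoun; Principle B requires it to be free in its binding domain — the clause headed by 'questioned'.
— Bianca: possessor inside the subject DP of the clause headed by 'promised'; does not c-command the pronoun — Principle B does not apply; allowed.
— Bianca's mother: subject of the clause headed by 'promised'; c-commands the pronoun but lies outside its binding domain — allowed.
— Claire: object of the clause headed by 'promised'; c-commands the pronoun but lies outside its binding domain — allowed.
— Julia: object of the clause headed by 'questioned'; c-commands the pronoun within its binding domain — blocked (Principle B).
— Yara: subject of the matrix clause; c-commands the pronoun but lies outside its binding domain — allowed.

Bianca, Bianca's mother, Claire, Yara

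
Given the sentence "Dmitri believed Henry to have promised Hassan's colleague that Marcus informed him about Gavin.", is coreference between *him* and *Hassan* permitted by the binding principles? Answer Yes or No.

Yes

*him* is a pronoun; Principle B requires it to be free in its binding domain — the clause headed by 'informed'.
— Hassan: possessor inside the object DP of the clause headed by 'promised'; does not c-command the pronoun — Principle B does not apply; allowed.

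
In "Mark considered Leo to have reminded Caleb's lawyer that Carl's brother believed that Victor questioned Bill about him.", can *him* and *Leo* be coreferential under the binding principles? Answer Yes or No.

*Leo* is an R-expression; Principle C requires it to be free (not bound by any c-commanding expression).
— him: second object of the clause headed by 'questioned'; the pronoun does not c-command the R-expression — coreference allowed.

Yes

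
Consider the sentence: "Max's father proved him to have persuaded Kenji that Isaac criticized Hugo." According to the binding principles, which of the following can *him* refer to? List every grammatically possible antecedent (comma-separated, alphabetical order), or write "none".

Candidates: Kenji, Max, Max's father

Max

*him* is a pronoun; Principle B requires it to be free in its binding domain — the matrix clause.
— Kenji: object of the clause headed by 'persuaded'; is c-commanded by the pronoun; coreference would bind this R-expression — blocked (Principle C).
— Max: possessor inside the subject DP of the matrix clause; does not c-command the pronoun — Principle B does not apply; allowed.
— Max's father: subject of the matrix clause; c-commands the pronoun within its binding domain — blocked (Principle B).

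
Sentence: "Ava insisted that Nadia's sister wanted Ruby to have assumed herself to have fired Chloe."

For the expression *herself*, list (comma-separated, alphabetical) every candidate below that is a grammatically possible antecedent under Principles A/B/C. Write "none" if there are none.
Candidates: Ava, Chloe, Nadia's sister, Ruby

Ruby

*herself* is a reflexive; Principle A requires it to be bound within its binding domain — the clause headed by 'assumed'.
— Ava: subject of the matrix clause; c-commands the reflexive but lies outside its binding domain — cannot bind it (Principle A).
— Chloe: object of the clause headed by 'fired'; does not c-command the reflexive — cannot bind it (Principle A).
— Nadia's sister: subject of the clause headed by 'wanted'; c-commands the reflexive but lies outside its binding domain — cannot bind it (Principle A).
— Ruby: subject of the clause headed by 'assumed'; c-commands the reflexive within its binding domain — allowed (Principle A).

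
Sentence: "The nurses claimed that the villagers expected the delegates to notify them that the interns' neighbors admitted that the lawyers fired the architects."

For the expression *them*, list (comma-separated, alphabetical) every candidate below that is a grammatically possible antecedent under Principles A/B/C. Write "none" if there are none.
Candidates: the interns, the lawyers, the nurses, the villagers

the nurses, the villagers

*them* is a pronoun; Principle B requires it to be free in its binding domain — the clause headed by 'notify'.
— the interns: possessor inside the subject DP of the clause headed by 'admitted'; is c-commanded by the pronoun; coreference would bind this R-expression — blocked (Principle C).
— the lawyers: subject of the clause headed by 'fired'; is c-commanded by the pronoun; coreference would bind this R-expression — blocked (Principle C).
— the nurses: subject of the matrix clause; c-commands the pronoun but lies outside its binding domain — allowed.
— the villagers: subject of the clause headed by 'expected'; c-commands the pronoun but lies outside its binding domain — allowed.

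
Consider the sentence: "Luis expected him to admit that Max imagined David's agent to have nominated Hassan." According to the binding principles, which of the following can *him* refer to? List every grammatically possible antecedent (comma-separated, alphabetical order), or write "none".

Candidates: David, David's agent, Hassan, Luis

none

*him* is a pronoun; Principle B requires it to be free in its binding domain — the matrix clause.
— David: possessor inside the subject DP of the clause headed by 'nominated'; is c-commanded by the pronoun; coreference would bind this R-expression — blocked (Principle C).
— David's agent: subject of the clause headed by 'nominated'; is c-commanded by the pronoun; coreference would bind this R-expression — blocked (Principle C).
— Hassan: object of the clause headed by 'nominated'; is c-commanded by the pronoun; coreference would bind this R-expression — blocked (Principle C).
— Luis: subject of the matrix clause; c-commands the pronoun within its binding domain — blocked (Principle B).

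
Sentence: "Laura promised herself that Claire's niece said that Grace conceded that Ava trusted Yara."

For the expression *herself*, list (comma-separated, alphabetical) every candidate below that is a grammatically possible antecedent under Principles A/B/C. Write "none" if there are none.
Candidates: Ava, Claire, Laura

*herself* is a reflexive; Principle A requires it to be bound within its binding domain — the matrix clause.
— Ava: subject of the clause headed by 'trusted'; does not c-command the reflexive — cannot bind it (Principle A).
— Claire: possessor inside the subject DP of the clause headed by 'said'; does not c-command the reflexive — cannot bind it (Principle A).
— Laura: subject of the matrix clause; c-commands the reflexive within its binding domain — allowed (Principle A).

Laura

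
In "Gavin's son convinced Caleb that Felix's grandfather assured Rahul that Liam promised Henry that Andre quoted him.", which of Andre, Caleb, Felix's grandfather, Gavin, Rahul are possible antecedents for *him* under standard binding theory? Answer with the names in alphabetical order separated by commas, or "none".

*him* is a pronoun; Principle B requires it to be free in its binding domain — the clause headed by 'quoted'.
— Andre: subject of the clause headed by 'quoted'; c-commands the pronoun within its binding domain — blocked (Principle B).
— Caleb: object of the matrix clause; c-commands the pronoun but lies outside its binding domain — allowed.
— Felix's grandfather: subject of the clause headed by 'assured'; c-commands the pronoun but lies outside its binding domain — allowed.
— Gavin: possessor inside the subject DP of the matrix clause; does not c-command the pronoun — Principle B does not apply; allowed.
— Rahul: object of the clause headed by 'assured'; c-commands the pronoun but lies outside its binding domain — allowed.

Caleb, Felix's grandfather, Gavin, Rahul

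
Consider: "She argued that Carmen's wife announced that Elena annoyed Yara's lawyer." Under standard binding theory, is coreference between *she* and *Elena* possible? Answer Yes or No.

*Elena* is an R-expression; Principle C requires it to be free (not bound by any c-commanding expression).
— she: subject of the matrix clause; the pronoun c-commands the R-expression — coreference blocked (Principle C).

No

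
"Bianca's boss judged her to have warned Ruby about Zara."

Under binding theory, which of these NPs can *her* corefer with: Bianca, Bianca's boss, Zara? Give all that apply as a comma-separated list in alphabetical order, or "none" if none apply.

*her* is a pronoun; Principle B requires it to be free in its binding domain — the matrix clause.
— Bianca: possessor inside the subject DP of the matrix clause; does not c-command the pronoun — Principle B does not apply; allowed.
— Bianca's boss: subject of the matrix clause; c-commands the pronoun within its binding domain — blocked (Principle B).
— Zara: second object of the clause headed by 'warned'; is c-commanded by the pronoun; coreference would bind this R-expression — blocked (Principle C).

Bianca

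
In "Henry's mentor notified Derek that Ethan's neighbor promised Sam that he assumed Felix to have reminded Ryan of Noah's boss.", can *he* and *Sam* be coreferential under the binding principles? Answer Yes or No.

*Sam* is an R-expression; Principle C requires it to be free (not bound by any c-commanding expression).
— he: subject of the clause headed by 'assumed'; the pronoun does not c-command the R-expression — coreference allowed.

Yes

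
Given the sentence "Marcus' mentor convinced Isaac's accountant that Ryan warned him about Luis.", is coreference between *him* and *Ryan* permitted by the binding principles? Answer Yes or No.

*him* is a pronoun; Principle B requires it to be free in its binding domain — the clause headed by 'warned'.
— Ryan: subject of the clause headed by 'warned'; c-commands the pronoun within its binding domain — blocked (Principle B).

No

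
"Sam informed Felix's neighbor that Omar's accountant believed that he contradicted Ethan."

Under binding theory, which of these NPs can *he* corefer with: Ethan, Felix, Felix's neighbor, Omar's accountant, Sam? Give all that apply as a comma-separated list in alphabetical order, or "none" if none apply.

*he* is a pronoun; Principle B requires it to be free in its binding domain — the clause headed by 'contradicted'.
— Ethan: object of the clause headed by 'contradicted'; is c-commanded by the pronoun; coreference would bind this R-expression — blocked (Principle C).
— Felix: possessor inside the object DP of the matrix clause; does not c-command the pronoun — Principle B does not apply; allowed.
— Felix's neighbor: object of the matrix clause; c-commands the pronoun but lies outside its binding domain — allowed.
— Omar's accountant: subject of the clause headed by 'believed'; c-commands the pronoun but lies outside its binding domain — allowed.
— Sam: subject of the matrix clause; c-commands the pronoun but lies outside its binding domain — allowed.

Felix, Felix's neighbor, Omar's accountant, Sam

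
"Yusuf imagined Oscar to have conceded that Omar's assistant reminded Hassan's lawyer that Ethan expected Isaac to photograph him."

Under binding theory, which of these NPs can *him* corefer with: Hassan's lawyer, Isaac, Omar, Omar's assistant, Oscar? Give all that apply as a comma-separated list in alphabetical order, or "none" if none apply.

*him* is a pronoun; Principle B requires it to be free in its binding domain — the clause headed by 'photograph'.
— Hassan's lawyer: object of the clause headed by 'reminded'; c-commands the pronoun but lies outside its binding domain — allowed.
— Isaac: subject of the clause headed by 'photograph'; c-commands the pronoun within its binding domain — blocked (Principle B).
— Omar: possessor inside the subject DP of the clause headed by 'reminded'; does not c-command the pronoun — Principle B does not apply; allowed.
— Omar's assistant: subject of the clause headed by 'reminded'; c-commands the pronoun but lies outside its binding domain — allowed.
— Oscar: subject of the clause headed by 'conceded'; c-commands the pronoun but lies outside its binding domain — allowed.

Hassan's lawyer, Omar, Omar's assistant, Oscar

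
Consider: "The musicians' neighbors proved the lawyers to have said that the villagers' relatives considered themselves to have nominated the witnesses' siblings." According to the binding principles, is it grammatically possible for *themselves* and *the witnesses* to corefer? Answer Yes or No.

No

*themselves* is a reflexive; Principle A requires it to be bound within its binding domain — the clause headed by 'considered'.
— the witnesses: possessor inside the object DP of the clause headed by 'nominated'; does not c-command the reflexive — cannot bind it (Principle A).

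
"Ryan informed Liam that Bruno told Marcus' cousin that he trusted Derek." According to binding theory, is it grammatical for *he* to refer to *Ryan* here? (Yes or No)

*Ryan* is an R-expression; Principle C requires it to be free (not bound by any c-commanding expression).
— he: subject of the clause headed by 'trusted'; the pronoun does not c-command the R-expression — coreference allowed.

Yes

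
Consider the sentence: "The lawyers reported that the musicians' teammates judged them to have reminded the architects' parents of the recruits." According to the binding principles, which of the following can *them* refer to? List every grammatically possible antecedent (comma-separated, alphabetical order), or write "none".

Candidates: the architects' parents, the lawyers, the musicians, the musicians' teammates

*them* is a pronoun; Principle B requires it to be free in its binding domain — the clause headed by 'judged'.
— the architects' parents: object of the clause headed by 'reminded'; is c-commanded by the pronoun; coreference would bind this R-expression — blocked (Principle C).
— the lawyers: subject of the matrix clause; c-commands the pronoun but lies outside its binding domain — allowed.
— the musicians: possessor inside the subject DP of the clause headed by 'judged'; does not c-command the pronoun — Principle B does not apply; allowed.
— the musicians' teammates: subject of the clause headed by 'judged'; c-commands the pronoun within its binding domain — blocked (Principle B).

the lawyers, the musicians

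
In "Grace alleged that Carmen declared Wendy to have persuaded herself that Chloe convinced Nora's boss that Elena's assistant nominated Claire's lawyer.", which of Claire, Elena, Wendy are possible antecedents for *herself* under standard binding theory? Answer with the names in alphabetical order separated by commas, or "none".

Wendy

*herself* is a reflexive; Principle A requires it to be bound within its binding domain — the clause headed by 'persuaded'.
— Claire: possessor inside the object DP of the clause headed by 'nominated'; does not c-command the reflexive — cannot bind it (Principle A).
— Elena: possessor inside the subject DP of the clause headed by 'nominated'; does not c-command the reflexive — cannot bind it (Principle A).
— Wendy: subject of the clause headed by 'persuaded'; c-commands the reflexive within its binding domain — allowed (Principle A).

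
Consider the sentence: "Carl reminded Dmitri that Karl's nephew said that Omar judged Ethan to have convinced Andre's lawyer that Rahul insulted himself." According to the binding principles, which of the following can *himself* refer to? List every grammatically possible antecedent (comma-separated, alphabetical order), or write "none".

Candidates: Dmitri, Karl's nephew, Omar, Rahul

*himself* is a reflexive; Principle A requires it to be bound within its binding domain — the clause headed by 'insulted'.
— Dmitri: object of the matrix clause; c-commands the reflexive but lies outside its binding domain — cannot bind it (Principle A).
— Karl's nephew: subject of the clause headed by 'said'; c-commands the reflexive but lies outside its binding domain — cannot bind it (Principle A).
— Omar: subject of the clause headed by 'judged'; c-commands the reflexive but lies outside its binding domain — cannot bind it (Principle A).
— Rahul: subject of the clause headed by 'insulted'; c-commands the reflexive within its binding domain — allowed (Principle A).

Rahul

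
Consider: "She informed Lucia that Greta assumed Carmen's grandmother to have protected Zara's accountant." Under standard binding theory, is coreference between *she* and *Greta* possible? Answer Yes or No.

No

*Greta* is an R-expression; Principle C requires it to be free (not bound by any c-commanding expression).
— she: subject of the matrix clause; the pronoun c-commands the R-expression — coreference blocked (Principle C).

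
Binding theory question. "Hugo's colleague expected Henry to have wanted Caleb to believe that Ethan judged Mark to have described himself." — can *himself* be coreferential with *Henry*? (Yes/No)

No

*himself* is a reflexive; Principle A requires it to be bound within its binding domain — the clause headed by 'described'.
— Henry: subject of the clause headed by 'wanted'; c-commands the reflexive but lies outside its binding domain — cannot bind it (Principle A).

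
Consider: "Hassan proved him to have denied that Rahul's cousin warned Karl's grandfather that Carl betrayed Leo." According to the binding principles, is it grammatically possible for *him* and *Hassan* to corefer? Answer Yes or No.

No

*him* is a pronoun; Principle B requires it to be free in its binding domain — the matrix clause.
— Hassan: subject of the matrix clause; c-commands the pronoun within its binding domain — blocked (Principle B).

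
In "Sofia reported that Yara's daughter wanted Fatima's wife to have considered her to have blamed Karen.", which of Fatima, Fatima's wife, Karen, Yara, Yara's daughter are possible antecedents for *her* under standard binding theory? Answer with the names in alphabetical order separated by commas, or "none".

*her* is a pronoun; Principle B requires it to be free in its binding domain — the clause headed by 'considered'.
— Fatima: possessor inside the subject DP of the clause headed by 'considered'; does not c-command the pronoun — Principle B does not apply; allowed.
— Fatima's wife: subject of the clause headed by 'considered'; c-commands the pronoun within its binding domain — blocked (Principle B).
— Karen: object of the clause headed by 'blamed'; is c-commanded by the pronoun; coreference would bind this R-expression — blocked (Principle C).
— Yara: possessor inside the subject DP of the clause headed by 'wanted'; does not c-command the pronoun — Principle B does not apply; allowed.
— Yara's daughter: subject of the clause headed by 'wanted'; c-commands the pronoun but lies outside its binding domain — allowed.

Fatima, Yara, Yara's daughter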